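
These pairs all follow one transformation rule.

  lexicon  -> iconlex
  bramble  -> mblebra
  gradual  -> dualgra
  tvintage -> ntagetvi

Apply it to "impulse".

ulseimp

The rule is to move the first 3 characters to the end (rotate left by 3).
For "impulse" the result is "ulseimp".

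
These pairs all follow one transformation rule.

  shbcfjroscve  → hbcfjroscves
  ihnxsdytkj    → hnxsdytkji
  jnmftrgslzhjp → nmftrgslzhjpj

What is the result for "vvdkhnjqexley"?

Looking at the pairs, the operation is to move the first character to the end.
On "vvdkhnjqexley" that produces "vdkhnjqexleyv".

vdkhnjqexleyv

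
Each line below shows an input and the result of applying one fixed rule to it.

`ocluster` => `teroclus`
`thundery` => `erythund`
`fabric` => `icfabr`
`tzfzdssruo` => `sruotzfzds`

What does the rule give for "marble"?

What's happening: move the first character to the end, then swap the front and back halves of the string.
On "marble" that produces "lemarb".

lemarb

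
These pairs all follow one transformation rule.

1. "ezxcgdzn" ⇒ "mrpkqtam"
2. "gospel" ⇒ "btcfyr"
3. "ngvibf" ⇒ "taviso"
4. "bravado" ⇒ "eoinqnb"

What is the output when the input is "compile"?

The rule is to shift every letter 13 places forward in the alphabet (wrapping around) — i.e. ROT13, then swap each adjacent pair of characters (1↔2, 3↔4, ...).
Working it through for "compile": intermediate "pbzcvyr", final "bpczyvr".

bpczyvr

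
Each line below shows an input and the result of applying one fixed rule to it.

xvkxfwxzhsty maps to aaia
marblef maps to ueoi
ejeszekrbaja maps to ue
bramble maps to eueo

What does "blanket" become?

Rule — shift every letter 3 places forward in the alphabet (wrapping around), then keep only the vowels.
Starting from "blanket": after the first operation, "eodqnhw"; after the second, "eo".

eo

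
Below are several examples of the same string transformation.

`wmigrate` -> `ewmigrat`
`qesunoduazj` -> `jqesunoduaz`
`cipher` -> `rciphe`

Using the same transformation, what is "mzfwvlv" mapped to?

vmzfwvl

The transformation: move the last character to the front.
Doing the same to "mzfwvlv": "vmzfwvl".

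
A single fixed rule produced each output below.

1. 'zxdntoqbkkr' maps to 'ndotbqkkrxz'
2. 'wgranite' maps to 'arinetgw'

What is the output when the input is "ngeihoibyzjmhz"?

Rule — swap each adjacent pair of characters (1↔2, 3↔4, ...), then move the first 2 characters to the end (rotate left by 2).
Working it through for "ngeihoibyzjmhz": intermediate "gnieohbizymjzh", final "ieohbizymjzhgn".

ieohbizymjzhgn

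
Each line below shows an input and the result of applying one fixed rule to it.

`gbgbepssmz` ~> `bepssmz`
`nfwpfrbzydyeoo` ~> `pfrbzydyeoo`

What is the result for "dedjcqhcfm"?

The rule is to delete the first 3 characters.
Doing the same to "dedjcqhcfm": "jcqhcfm".

jcqhcfm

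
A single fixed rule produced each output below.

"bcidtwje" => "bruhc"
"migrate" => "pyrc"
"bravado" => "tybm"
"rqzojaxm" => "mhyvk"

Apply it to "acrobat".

What's happening: shift every letter 2 places backward in the alphabet (wrapping around), then delete the first 3 characters.
For "acrobat", step one produces "yapmzyr"; step two turns that into "mzyr".
(Check on "migrate": → "kgepyrc" → "pyrc" ✓)

mzyr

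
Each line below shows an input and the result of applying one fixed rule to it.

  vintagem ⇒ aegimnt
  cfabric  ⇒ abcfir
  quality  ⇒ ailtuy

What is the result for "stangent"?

aegnntt

In each case the input is transformed by: delete the first character, then sort the characters into alphabetical order.
Starting from "stangent": after the first operation, "tangent"; after the second, "aegnntt".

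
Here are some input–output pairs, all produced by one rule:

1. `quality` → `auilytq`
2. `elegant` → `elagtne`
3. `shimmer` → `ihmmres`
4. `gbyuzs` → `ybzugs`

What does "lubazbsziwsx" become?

buzasbizswlx

Rule — move the first character to the end, then swap each adjacent pair of characters (1↔2, 3↔4, ...).
Starting from "lubazbsziwsx": after the first operation, "ubazbsziwsxl"; after the second, "buzasbizswlx".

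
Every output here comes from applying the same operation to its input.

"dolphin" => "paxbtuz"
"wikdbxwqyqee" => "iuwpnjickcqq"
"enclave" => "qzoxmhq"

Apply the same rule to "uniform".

gzurady

Rule — shift every letter 12 places forward in the alphabet (wrapping around).
On "uniform" that produces "gzurady".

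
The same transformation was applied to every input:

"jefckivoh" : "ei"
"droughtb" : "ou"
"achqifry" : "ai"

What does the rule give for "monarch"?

Looking at the pairs, the operation is to delete the last 3 characters, then keep only the vowels.
Starting from "monarch": after the first operation, "mona"; after the second, "oa".

oa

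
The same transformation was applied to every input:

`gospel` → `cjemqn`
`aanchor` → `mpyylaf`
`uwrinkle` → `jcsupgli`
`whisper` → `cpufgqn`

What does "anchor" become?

Rule — move the last 2 characters to the front (rotate right by 2), then shift every letter 2 places backward in the alphabet (wrapping around).
For "anchor", step one produces "oranch"; step two turns that into "mpylaf".

mpylaf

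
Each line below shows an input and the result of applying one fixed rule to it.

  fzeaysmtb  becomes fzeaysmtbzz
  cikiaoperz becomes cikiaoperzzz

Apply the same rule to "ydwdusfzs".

ydwdusfzszz

The pattern: append "zz".
Applying that to "ydwdusfzs" gives "ydwdusfzszz".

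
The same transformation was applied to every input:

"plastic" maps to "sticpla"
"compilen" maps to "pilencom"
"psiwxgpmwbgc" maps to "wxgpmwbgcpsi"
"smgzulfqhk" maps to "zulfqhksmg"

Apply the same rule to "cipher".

hercip

The rule is to move the first 3 characters to the end (rotate left by 3).
For "cipher" the result is "hercip".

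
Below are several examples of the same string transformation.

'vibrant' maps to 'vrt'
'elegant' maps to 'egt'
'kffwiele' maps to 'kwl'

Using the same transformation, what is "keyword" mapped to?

Each output is the input with this applied: keep one character in every 3, starting at position 1 (positions 1st, 4th, 7th, ...).
For "keyword" the result is "kwd".

kwd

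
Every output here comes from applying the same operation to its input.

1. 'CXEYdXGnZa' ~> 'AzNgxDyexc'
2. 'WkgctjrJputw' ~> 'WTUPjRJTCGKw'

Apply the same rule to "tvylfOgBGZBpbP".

The transformation: flip the case of every letter, then reverse the string.
Doing the same to "tvylfOgBGZBpbP": "pBPbzgbGoFLYVT".

pBPbzgbGoFLYVT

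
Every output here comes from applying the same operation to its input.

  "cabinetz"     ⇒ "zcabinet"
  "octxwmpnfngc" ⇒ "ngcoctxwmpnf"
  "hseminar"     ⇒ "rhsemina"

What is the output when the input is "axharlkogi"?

giaxharlko

The transformation: swap the front and back halves of the string, then move the first 3 characters to the end (rotate left by 3).
"axharlkogi" → "giaxharlko".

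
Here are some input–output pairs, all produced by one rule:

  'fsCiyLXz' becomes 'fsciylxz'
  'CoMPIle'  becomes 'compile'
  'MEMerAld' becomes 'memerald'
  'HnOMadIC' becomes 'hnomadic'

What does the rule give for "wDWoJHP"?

wdwojhp

What's happening: convert every letter to lowercase.
Doing the same to "wDWoJHP": "wdwojhp".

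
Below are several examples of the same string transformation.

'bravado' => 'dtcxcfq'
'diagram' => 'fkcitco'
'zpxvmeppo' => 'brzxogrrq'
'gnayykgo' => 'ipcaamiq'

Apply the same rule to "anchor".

cpejqt

The transformation: shift every letter 2 places forward in the alphabet (wrapping around).
"anchor" → "cpejqt".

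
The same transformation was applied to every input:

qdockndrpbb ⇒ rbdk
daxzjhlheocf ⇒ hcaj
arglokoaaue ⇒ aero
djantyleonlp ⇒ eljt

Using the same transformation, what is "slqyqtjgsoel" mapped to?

The transformation: keep one character in every 3, starting at position 2 (positions 2nd, 5th, 8th, ...), then move the last 2 characters to the front (rotate right by 2).
"slqyqtjgsoel" → "gelq".

gelq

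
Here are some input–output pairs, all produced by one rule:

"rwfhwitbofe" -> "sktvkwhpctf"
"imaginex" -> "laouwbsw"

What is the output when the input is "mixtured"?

Looking at the pairs, the operation is to swap the first and last characters, then shift every letter 12 places backward in the alphabet (wrapping around).
Applying both steps to "mixtured": "dixturem", then "rwlhifsa".

rwlhifsa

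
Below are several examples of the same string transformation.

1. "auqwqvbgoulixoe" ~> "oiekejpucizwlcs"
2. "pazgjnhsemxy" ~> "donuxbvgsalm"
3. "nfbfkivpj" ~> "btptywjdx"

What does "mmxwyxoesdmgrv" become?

What's happening: shift every letter 12 places backward in the alphabet (wrapping around).
Doing the same to "mmxwyxoesdmgrv": "aalkmlcsgraufj".

aalkmlcsgraufj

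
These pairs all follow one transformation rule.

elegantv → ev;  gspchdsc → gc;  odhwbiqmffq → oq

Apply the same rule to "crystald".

cd

The pattern: take characters alternately from the front and the back (1st, last, 2nd, 2nd-last, ...), then keep only the first 2 characters.
"crystald" → "cdrlyast" → "cd".
(Check on "odhwbiqmffq": → "oqdfhfwmbqi" → "oq" ✓)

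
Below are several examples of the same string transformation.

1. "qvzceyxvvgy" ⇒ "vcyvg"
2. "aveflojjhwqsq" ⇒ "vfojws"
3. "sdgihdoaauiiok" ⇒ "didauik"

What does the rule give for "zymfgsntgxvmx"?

The rule is to keep every other character starting from the second (positions 2nd, 4th, 6th, ...).
For "zymfgsntgxvmx" the result is "yfstxm".

yfstxm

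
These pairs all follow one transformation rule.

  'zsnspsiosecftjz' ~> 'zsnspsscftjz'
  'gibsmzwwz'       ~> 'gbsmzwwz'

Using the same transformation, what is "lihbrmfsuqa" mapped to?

lhbrmfsq

Rule — remove every vowel.
For "lihbrmfsuqa" the result is "lhbrmfsq".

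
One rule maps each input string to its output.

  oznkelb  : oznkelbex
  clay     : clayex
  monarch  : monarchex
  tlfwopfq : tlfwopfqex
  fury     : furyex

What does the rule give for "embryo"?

embryoex

Each output is the input with this applied: append "ex".
"embryo" → "embryoex".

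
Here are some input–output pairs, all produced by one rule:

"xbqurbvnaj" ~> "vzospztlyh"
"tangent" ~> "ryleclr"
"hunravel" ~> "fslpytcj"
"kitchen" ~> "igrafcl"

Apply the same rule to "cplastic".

Looking at the pairs, the operation is to shift every letter 2 places backward in the alphabet (wrapping around).
So "cplastic" becomes "anjyqrga".

anjyqrga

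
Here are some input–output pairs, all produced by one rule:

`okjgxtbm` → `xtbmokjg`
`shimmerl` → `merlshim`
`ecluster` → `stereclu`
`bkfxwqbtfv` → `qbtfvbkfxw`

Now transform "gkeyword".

What's happening: swap the front and back halves of the string.
Applying that to "gkeyword" gives "wordgkey".

wordgkey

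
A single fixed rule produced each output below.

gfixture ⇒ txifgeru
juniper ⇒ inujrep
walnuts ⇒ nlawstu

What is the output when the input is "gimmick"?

In each case the input is transformed by: move the last 3 characters to the front (rotate right by 3), then reverse the string.
Applying that to "gimmick" gives "mmigkci".
(Check on "walnuts": → "utswaln" → "nlawstu" ✓)

mmigkci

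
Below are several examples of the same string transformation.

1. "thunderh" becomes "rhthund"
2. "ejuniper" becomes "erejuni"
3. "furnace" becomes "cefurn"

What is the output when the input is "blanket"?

Looking at the pairs, the operation is to move the last 2 characters to the front (rotate right by 2), then delete the last character.
For "blanket", step one produces "etblank"; step two turns that into "etblan".

etblan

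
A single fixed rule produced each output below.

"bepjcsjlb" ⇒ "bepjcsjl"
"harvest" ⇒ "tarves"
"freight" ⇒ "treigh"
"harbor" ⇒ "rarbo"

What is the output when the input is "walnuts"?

salnut

The rule is to delete the first character, then move the last character to the front.
"walnuts" → "alnuts" → "salnut".
(Check on "bepjcsjlb": → "epjcsjlb" → "bepjcsjl" ✓)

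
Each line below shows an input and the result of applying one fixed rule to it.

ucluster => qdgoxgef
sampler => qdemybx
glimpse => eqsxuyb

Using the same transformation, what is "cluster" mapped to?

qdoxgef

Each output is the input with this applied: shift every letter 12 places forward in the alphabet (wrapping around), then move the last 2 characters to the front (rotate right by 2).
"cluster" → "oxgefqd" → "qdoxgef".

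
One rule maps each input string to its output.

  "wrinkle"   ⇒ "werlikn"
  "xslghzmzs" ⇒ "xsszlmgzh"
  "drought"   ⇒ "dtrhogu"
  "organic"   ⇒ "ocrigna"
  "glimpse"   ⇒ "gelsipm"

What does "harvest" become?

htasrev

What's happening: take characters alternately from the front and the back (1st, last, 2nd, 2nd-last, ...).
Applying that to "harvest" gives "htasrev".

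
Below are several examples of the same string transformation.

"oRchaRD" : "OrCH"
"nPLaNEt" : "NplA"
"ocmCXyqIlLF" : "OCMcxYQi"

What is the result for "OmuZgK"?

Each output is the input with this applied: flip the case of every letter, then delete the last 3 characters.
On "OmuZgK": the first step gives "oMUzGk", and the second then gives "oMU".

oMU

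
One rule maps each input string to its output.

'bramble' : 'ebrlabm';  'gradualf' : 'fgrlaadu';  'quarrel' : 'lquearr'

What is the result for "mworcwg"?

The rule is to swap the first and last characters, then take characters alternately from the front and the back (1st, last, 2nd, 2nd-last, ...).
For "mworcwg", step one produces "gworcwm"; step two turns that into "gmwwocr".

gmwwocr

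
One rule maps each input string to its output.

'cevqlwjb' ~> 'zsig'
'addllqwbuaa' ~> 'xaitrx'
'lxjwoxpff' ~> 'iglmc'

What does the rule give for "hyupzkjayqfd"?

erwgvc

Each output is the input with this applied: shift every letter 3 places backward in the alphabet (wrapping around), then keep every other character starting from the first (positions 1st, 3rd, 5th, ...).
On "hyupzkjayqfd": the first step gives "evrmwhgxvnca", and the second then gives "erwgvc".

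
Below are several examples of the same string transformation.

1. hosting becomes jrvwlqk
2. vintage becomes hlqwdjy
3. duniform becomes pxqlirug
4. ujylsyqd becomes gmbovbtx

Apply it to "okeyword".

The pattern: shift every letter 3 places forward in the alphabet (wrapping around), then swap the first and last characters.
Starting from "okeyword": after the first operation, "rnhbzrug"; after the second, "gnhbzrur".

gnhbzrur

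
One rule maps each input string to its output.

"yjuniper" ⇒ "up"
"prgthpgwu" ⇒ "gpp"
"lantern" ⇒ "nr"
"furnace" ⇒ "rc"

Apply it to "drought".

Each output is the input with this applied: swap the first and last characters, then keep one character in every 3, starting at position 3 (positions 3rd, 6th, 9th, ...).
"drought" → "oh".

oh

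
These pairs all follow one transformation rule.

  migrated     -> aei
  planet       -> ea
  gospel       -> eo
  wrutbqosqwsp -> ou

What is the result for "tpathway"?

aa

The rule is to swap the front and back halves of the string, then keep only the vowels.
Applying both steps to "tpathway": "hwaytpat", then "aa".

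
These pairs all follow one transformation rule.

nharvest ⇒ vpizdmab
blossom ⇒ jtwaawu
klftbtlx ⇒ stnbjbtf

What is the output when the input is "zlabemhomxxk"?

htijmupwuffs

What's happening: shift every letter 8 places forward in the alphabet (wrapping around).
Applying that to "zlabemhomxxk" gives "htijmupwuffs".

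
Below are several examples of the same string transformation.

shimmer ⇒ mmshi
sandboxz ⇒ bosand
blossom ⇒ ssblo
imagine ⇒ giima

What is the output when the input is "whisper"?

spwhi

Rule — delete the last 2 characters, then move the last 2 characters to the front (rotate right by 2).
Starting from "whisper": after the first operation, "whisp"; after the second, "spwhi".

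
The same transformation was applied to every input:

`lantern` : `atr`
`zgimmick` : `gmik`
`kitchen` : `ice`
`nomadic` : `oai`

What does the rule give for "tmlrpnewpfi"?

mrnwf

Each output is the input with this applied: keep every other character starting from the second (positions 2nd, 4th, 6th, ...).
For "tmlrpnewpfi" the result is "mrnwf".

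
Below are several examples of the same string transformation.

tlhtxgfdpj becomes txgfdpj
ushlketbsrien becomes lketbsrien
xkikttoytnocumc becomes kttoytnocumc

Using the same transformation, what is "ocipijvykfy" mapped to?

pijvykfy

Each output is the input with this applied: delete the first 3 characters.
So "ocipijvykfy" becomes "pijvykfy".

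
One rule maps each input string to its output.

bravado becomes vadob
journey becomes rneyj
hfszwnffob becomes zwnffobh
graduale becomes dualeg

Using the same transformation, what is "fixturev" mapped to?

turevf

Looking at the pairs, the operation is to move the first character to the end, then delete the first 2 characters.
Applying that to "fixturev" gives "turevf".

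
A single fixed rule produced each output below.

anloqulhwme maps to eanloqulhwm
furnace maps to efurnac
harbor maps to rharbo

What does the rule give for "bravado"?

The rule is to move the last character to the front.
"bravado" → "obravad".

obravad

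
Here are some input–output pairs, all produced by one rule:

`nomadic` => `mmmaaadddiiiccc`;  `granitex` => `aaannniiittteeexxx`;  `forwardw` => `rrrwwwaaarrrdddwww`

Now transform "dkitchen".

Rule — delete the first 2 characters, then repeat every character 3 times.
Starting from "dkitchen": after the first operation, "itchen"; after the second, "iiitttccchhheeennn".

iiitttccchhheeennn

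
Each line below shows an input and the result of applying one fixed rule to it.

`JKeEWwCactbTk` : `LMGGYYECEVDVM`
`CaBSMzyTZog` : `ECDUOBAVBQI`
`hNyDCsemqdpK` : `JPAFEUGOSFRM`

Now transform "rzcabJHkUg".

The rule is to shift every letter 2 places forward in the alphabet (wrapping around), then convert every letter to uppercase.
Working it through for "rzcabJHkUg": intermediate "tbecdLJmWi", final "TBECDLJMWI".

TBECDLJMWI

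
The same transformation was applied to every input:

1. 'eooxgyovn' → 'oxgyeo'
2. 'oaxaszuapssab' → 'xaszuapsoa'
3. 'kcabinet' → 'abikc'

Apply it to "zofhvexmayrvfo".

The transformation: delete the last 3 characters, then move the first 2 characters to the end (rotate left by 2).
"zofhvexmayrvfo" → "zofhvexmayr" → "fhvexmayrzo".
(Check on "oaxaszuapssab": → "oaxaszuaps" → "xaszuapsoa" ✓)

fhvexmayrzo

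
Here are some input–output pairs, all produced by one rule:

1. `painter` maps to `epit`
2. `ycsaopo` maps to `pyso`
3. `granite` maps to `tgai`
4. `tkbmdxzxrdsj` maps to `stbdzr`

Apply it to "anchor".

oac

Each output is the input with this applied: move the last 2 characters to the front (rotate right by 2), then keep every other character starting from the first (positions 1st, 3rd, 5th, ...).
On "anchor": the first step gives "oranch", and the second then gives "oac".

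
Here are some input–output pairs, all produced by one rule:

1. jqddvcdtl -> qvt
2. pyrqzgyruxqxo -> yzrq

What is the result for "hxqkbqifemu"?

Rule — keep one character in every 3, starting at position 2 (positions 2nd, 5th, 8th, ...).
On "hxqkbqifemu" that produces "xbfu".

xbfu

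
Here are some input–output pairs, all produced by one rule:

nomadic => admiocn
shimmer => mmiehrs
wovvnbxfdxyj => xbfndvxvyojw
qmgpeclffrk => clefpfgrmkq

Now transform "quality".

The transformation: take characters alternately from the front and the back (1st, last, 2nd, 2nd-last, ...), then reverse the string.
Working it through for "quality": intermediate "qyutail", final "liatuyq".

liatuyq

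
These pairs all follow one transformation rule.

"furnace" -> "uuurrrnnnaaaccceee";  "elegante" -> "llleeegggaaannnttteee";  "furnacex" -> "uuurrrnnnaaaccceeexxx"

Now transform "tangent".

Rule — delete the first character, then repeat every character 3 times.
Starting from "tangent": after the first operation, "angent"; after the second, "aaannngggeeennnttt".

aaannngggeeennnttt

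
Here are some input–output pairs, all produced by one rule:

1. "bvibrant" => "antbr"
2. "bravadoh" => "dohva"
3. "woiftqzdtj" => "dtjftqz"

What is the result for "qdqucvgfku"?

fkuucvg

The pattern: delete the first 3 characters, then move the last 3 characters to the front (rotate right by 3).
"qdqucvgfku" → "ucvgfku" → "fkuucvg".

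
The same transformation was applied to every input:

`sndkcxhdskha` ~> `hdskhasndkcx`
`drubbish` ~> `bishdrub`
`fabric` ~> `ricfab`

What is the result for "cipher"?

Looking at the pairs, the operation is to swap the front and back halves of the string.
On "cipher" that produces "hercip".

hercip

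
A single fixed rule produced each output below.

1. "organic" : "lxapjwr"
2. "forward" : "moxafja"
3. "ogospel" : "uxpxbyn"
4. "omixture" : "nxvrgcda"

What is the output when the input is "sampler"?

What's happening: shift every letter 9 places forward in the alphabet (wrapping around), then move the last character to the front.
For "sampler", step one produces "bjvyuna"; step two turns that into "abjvyun".

abjvyun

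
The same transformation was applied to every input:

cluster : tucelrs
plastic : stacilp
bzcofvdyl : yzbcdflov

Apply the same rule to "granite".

The pattern: sort the characters into alphabetical order, then move the last 2 characters to the front (rotate right by 2).
So "granite" becomes "rtaegin".

rtaegin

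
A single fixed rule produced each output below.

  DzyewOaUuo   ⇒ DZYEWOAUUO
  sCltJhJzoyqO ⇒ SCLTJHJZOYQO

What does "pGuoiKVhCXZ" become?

Looking at the pairs, the operation is to convert every letter to uppercase.
On "pGuoiKVhCXZ" that produces "PGUOIKVHCXZ".

PGUOIKVHCXZ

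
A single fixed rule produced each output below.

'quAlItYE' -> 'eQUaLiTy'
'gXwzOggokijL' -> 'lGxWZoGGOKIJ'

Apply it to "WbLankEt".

What's happening: move the last character to the front, then flip the case of every letter.
Applying both steps to "WbLankEt": "tWbLankE", then "TwBlANKe".

TwBlANKe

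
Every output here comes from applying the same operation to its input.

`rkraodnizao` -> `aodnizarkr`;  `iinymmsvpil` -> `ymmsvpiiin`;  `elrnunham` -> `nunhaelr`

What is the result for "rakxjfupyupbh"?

xjfupyupbrak

What's happening: delete the last character, then move the first 3 characters to the end (rotate left by 3).
Applying both steps to "rakxjfupyupbh": "rakxjfupyupb", then "xjfupyupbrak".
(Check on "iinymmsvpil": → "iinymmsvpi" → "ymmsvpiiin" ✓)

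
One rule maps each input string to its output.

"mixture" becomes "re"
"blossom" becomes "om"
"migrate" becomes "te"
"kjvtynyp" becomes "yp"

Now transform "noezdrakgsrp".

rp

The rule is to keep only the last 2 characters.
On "noezdrakgsrp" that produces "rp".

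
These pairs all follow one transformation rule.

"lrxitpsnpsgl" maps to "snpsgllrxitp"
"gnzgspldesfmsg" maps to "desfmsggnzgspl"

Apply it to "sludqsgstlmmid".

Each output is the input with this applied: swap the front and back halves of the string.
Doing the same to "sludqsgstlmmid": "stlmmidsludqsg".

stlmmidsludqsg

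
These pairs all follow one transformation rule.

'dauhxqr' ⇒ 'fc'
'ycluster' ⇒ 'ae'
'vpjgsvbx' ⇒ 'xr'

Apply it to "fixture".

The rule is to shift every letter 2 places forward in the alphabet (wrapping around), then keep only the first 2 characters.
On "fixture": the first step gives "hkzvwtg", and the second then gives "hk".

hk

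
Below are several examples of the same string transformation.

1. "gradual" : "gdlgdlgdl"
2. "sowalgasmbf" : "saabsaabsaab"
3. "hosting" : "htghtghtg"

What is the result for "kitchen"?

The rule is to keep one character in every 3, starting at position 1 (positions 1st, 4th, 7th, ...), then write the whole string 3 times in a row.
Starting from "kitchen": after the first operation, "kcn"; after the second, "kcnkcnkcn".

kcnkcnkcn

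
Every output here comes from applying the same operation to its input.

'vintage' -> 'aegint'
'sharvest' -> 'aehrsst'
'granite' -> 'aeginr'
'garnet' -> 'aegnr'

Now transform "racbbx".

abbcr

The pattern: sort the characters into alphabetical order, then delete the last character.
For "racbbx" the result is "abbcr".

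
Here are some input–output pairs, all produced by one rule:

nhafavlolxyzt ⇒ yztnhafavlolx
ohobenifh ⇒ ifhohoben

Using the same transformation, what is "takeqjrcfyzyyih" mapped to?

yihtakeqjrcfyzy

Each output is the input with this applied: move the last 3 characters to the front (rotate right by 3).
Applying that to "takeqjrcfyzyyih" gives "yihtakeqjrcfyzy".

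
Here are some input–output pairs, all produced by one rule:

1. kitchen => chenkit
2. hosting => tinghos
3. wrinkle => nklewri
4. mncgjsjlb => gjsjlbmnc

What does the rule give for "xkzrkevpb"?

The rule is to move the first 3 characters to the end (rotate left by 3).
On "xkzrkevpb" that produces "rkevpbxkz".

rkevpbxkz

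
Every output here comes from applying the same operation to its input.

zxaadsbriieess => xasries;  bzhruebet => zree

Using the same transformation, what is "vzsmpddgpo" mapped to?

zmdgo

The transformation: keep every other character starting from the second (positions 2nd, 4th, 6th, ...).
For "vzsmpddgpo" the result is "zmdgo".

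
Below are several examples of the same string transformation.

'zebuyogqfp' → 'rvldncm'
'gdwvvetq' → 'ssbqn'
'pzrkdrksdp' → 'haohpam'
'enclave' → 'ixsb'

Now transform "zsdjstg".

Rule — delete the first 3 characters, then shift every letter 3 places backward in the alphabet (wrapping around).
For "zsdjstg" the result is "gpqd".

gpqd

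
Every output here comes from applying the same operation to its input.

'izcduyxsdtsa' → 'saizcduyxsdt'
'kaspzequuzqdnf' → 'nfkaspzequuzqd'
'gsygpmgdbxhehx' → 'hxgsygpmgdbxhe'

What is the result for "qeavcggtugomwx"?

Rule — move the last 2 characters to the front (rotate right by 2).
On "qeavcggtugomwx" that produces "wxqeavcggtugom".

wxqeavcggtugom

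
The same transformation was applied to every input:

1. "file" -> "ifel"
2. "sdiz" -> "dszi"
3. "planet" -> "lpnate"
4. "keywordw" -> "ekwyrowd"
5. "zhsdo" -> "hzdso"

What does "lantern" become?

altnren

Each output is the input with this applied: swap each adjacent pair of characters (1↔2, 3↔4, ...).
Doing the same to "lantern": "altnren".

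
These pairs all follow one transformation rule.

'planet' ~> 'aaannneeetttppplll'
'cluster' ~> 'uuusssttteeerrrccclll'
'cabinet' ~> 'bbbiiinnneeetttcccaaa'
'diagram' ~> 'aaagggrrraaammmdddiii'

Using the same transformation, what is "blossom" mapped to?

ooossssssooommmbbblll

What's happening: move the first 2 characters to the end (rotate left by 2), then repeat every character 3 times.
Applying both steps to "blossom": "ossombl", then "ooossssssooommmbbblll".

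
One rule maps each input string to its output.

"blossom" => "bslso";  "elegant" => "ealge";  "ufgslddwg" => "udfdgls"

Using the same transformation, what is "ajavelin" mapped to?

Looking at the pairs, the operation is to delete the last 2 characters, then take characters alternately from the front and the back (1st, last, 2nd, 2nd-last, ...).
On "ajavelin" that produces "aljeav".

aljeav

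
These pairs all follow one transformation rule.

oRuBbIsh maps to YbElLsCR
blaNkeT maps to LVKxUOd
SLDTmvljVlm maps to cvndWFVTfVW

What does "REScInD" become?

Looking at the pairs, the operation is to flip the case of every letter, then shift every letter 10 places forward in the alphabet (wrapping around).
Starting from "REScInD": after the first operation, "resCiNd"; after the second, "bocMsXn".

bocMsXn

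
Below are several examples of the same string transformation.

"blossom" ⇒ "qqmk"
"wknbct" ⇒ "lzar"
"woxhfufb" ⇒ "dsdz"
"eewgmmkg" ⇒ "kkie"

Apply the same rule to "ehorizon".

gxml

The pattern: shift every letter 2 places backward in the alphabet (wrapping around), then keep only the last 4 characters.
Working it through for "ehorizon": intermediate "cfmpgxml", final "gxml".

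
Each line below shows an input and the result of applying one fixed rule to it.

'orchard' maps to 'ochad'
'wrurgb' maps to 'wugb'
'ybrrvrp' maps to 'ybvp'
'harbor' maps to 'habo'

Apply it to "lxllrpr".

lxllp

What's happening: remove every "r".
"lxllrpr" → "lxllp".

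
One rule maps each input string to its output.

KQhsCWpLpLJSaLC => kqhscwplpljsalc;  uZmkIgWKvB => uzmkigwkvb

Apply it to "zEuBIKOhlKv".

zeubikohlkv

Each output is the input with this applied: convert every letter to lowercase.
"zEuBIKOhlKv" → "zeubikohlkv".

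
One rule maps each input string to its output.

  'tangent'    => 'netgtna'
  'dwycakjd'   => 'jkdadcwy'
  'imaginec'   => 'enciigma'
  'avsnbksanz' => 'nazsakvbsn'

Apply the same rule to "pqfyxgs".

In each case the input is transformed by: move the last 2 characters to the front (rotate right by 2), then take characters alternately from the front and the back (1st, last, 2nd, 2nd-last, ...).
Starting from "pqfyxgs": after the first operation, "gspqfyx"; after the second, "gxsypfq".

gxsypfq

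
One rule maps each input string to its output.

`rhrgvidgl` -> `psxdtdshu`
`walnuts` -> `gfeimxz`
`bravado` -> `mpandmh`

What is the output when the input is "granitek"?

Rule — move the last 3 characters to the front (rotate right by 3), then shift every letter 12 places forward in the alphabet (wrapping around).
For "granitek", step one produces "tekgrani"; step two turns that into "fqwsdmzu".

fqwsdmzu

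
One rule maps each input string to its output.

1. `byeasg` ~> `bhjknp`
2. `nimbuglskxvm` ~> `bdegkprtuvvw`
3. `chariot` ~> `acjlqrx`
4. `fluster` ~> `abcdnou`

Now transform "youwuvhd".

Rule — shift every letter 9 places forward in the alphabet (wrapping around), then sort the characters into alphabetical order.
On "youwuvhd" that produces "ddefhmqx".

ddefhmqx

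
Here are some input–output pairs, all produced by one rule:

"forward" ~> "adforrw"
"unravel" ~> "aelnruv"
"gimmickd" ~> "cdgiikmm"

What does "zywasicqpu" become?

acipqsuwyz

The rule is to sort the characters into alphabetical order.
So "zywasicqpu" becomes "acipqsuwyz".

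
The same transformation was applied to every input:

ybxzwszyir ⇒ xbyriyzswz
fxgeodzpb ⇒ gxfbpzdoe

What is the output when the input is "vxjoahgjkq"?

Looking at the pairs, the operation is to reverse the string, then move the last 3 characters to the front (rotate right by 3).
Applying that to "vxjoahgjkq" gives "jxvqkjghao".

jxvqkjghao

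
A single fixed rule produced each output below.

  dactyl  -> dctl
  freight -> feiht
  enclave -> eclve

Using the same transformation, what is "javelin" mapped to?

What's happening: double every character, then keep one character in every 3, starting at position 2 (positions 2nd, 5th, 8th, ...).
Working it through for "javelin": intermediate "jjaavveelliinn", final "jvein".

jvein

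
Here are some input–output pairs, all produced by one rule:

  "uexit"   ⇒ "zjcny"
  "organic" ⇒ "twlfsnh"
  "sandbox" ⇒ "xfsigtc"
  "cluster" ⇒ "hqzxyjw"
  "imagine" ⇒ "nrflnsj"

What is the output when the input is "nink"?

The transformation: shift every letter 5 places forward in the alphabet (wrapping around).
Applying that to "nink" gives "snsp".

snsp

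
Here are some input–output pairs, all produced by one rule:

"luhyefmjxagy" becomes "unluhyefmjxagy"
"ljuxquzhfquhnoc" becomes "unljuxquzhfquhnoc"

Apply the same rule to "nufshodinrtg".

unnufshodinrtg

Looking at the pairs, the operation is to prepend "un".
For "nufshodinrtg" the result is "unnufshodinrtg".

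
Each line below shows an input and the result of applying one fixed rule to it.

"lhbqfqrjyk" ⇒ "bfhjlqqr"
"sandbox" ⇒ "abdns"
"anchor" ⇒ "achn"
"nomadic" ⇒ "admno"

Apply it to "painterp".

What's happening: delete the last 2 characters, then sort the characters into alphabetical order.
Doing the same to "painterp": "aeinpt".

aeinpt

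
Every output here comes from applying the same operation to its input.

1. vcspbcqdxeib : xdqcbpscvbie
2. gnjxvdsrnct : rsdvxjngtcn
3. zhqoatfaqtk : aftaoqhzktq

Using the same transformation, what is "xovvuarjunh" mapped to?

Each output is the input with this applied: move the last 3 characters to the front (rotate right by 3), then reverse the string.
Applying that to "xovvuarjunh" gives "jrauvvoxhnu".

jrauvvoxhnu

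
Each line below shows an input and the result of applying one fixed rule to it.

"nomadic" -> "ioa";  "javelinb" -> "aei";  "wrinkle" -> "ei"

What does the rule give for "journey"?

The transformation: move the last 2 characters to the front (rotate right by 2), then keep only the vowels.
"journey" → "eou".

eou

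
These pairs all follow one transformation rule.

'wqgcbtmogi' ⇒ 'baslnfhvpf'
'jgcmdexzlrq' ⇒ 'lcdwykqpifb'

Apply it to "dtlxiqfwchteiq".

In each case the input is transformed by: move the first 3 characters to the end (rotate left by 3), then shift every letter 1 place backward in the alphabet (wrapping around).
Applying both steps to "dtlxiqfwchteiq": "xiqfwchteiqdtl", then "whpevbgsdhpcsk".
(Check on "jgcmdexzlrq": → "mdexzlrqjgc" → "lcdwykqpifb" ✓)

whpevbgsdhpcsk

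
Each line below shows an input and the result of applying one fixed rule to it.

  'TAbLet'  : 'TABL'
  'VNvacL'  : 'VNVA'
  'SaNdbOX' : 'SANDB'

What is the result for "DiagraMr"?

Looking at the pairs, the operation is to delete the last 2 characters, then convert every letter to uppercase.
For "DiagraMr", step one produces "Diagra"; step two turns that into "DIAGRA".

DIAGRA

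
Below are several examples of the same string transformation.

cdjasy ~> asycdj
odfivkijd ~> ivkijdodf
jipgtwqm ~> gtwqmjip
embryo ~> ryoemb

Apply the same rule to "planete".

netepla

In each case the input is transformed by: move the first 3 characters to the end (rotate left by 3).
"planete" → "netepla".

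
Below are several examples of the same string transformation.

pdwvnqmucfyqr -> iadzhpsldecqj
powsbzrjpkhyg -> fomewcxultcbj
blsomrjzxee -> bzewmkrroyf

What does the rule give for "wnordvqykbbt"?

The transformation: move the first 3 characters to the end (rotate left by 3), then shift every letter 13 places forward in the alphabet (wrapping around) — i.e. ROT13.
On "wnordvqykbbt": the first step gives "rdvqykbbtwno", and the second then gives "eqidlxoogjab".
(Check on "pdwvnqmucfyqr": → "vnqmucfyqrpdw" → "iadzhpsldecqj" ✓)

eqidlxoogjab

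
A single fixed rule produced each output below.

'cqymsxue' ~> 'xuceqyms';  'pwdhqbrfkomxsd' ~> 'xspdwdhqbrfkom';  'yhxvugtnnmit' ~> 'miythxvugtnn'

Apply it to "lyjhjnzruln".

In each case the input is transformed by: swap the first and last characters, then move the last 3 characters to the front (rotate right by 3).
On "lyjhjnzruln": the first step gives "nyjhjnzrull", and the second then gives "ullnyjhjnzr".
(Check on "yhxvugtnnmit": → "thxvugtnnmiy" → "miythxvugtnn" ✓)

ullnyjhjnzr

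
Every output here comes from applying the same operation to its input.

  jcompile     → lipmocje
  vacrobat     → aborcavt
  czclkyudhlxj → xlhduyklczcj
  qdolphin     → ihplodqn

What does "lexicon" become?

The pattern: reverse the string, then move the first character to the end.
Starting from "lexicon": after the first operation, "nocixel"; after the second, "ocixeln".
(Check on "qdolphin": → "nihplodq" → "ihplodqn" ✓)

ocixeln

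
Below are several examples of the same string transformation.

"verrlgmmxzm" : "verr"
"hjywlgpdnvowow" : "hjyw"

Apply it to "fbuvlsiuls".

fbuv

Each output is the input with this applied: keep only the first 4 characters.
Applying that to "fbuvlsiuls" gives "fbuv".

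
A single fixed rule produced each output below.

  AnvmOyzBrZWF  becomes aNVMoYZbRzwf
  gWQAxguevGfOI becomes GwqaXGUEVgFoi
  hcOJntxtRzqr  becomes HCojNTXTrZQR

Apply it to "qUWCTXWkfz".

The rule is to flip the case of every letter.
Applying that to "qUWCTXWkfz" gives "QuwctxwKFZ".

QuwctxwKFZ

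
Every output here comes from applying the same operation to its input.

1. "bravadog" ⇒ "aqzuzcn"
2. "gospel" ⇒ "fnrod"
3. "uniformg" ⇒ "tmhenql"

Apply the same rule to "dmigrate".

The rule is to shift every letter 1 place backward in the alphabet (wrapping around), then delete the last character.
So "dmigrate" becomes "clhfqzs".

clhfqzs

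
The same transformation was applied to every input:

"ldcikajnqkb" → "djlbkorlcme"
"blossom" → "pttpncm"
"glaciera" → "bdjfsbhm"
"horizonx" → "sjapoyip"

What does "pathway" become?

Rule — move the first 2 characters to the end (rotate left by 2), then shift every letter 1 place forward in the alphabet (wrapping around).
Applying both steps to "pathway": "thwaypa", then "uixbzqb".
(Check on "blossom": → "ossombl" → "pttpncm" ✓)

uixbzqb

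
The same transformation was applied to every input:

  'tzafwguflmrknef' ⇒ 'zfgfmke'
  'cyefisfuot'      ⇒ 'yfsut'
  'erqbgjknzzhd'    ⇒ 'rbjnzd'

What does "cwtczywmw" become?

Each output is the input with this applied: keep every other character starting from the second (positions 2nd, 4th, 6th, ...).
So "cwtczywmw" becomes "wcym".

wcym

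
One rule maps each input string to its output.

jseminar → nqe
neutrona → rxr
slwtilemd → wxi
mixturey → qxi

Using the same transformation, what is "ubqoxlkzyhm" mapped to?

Each output is the input with this applied: shift every letter 4 places forward in the alphabet (wrapping around), then keep one character in every 3, starting at position 1 (positions 1st, 4th, 7th, ...).
Working it through for "ubqoxlkzyhm": intermediate "yfusbpodclq", final "ysol".

ysol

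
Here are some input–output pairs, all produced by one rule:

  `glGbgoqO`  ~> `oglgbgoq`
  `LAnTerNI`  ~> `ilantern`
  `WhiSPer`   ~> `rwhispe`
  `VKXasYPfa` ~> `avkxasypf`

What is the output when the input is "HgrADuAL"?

Rule — move the last character to the front, then convert every letter to lowercase.
Starting from "HgrADuAL": after the first operation, "LHgrADuA"; after the second, "lhgradua".

lhgradua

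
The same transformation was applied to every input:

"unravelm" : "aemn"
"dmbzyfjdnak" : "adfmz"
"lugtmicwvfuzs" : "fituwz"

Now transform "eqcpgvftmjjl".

jlpqtv

The rule is to keep every other character starting from the second (positions 2nd, 4th, 6th, ...), then sort the characters into alphabetical order.
For "eqcpgvftmjjl", step one produces "qpvtjl"; step two turns that into "jlpqtv".
(Check on "dmbzyfjdnak": → "mzfda" → "adfmz" ✓)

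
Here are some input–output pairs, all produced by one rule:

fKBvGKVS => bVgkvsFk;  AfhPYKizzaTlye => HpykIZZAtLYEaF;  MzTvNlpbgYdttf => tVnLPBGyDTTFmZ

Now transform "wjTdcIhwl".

The transformation: flip the case of every letter, then move the first 2 characters to the end (rotate left by 2).
For "wjTdcIhwl", step one produces "WJtDCiHWL"; step two turns that into "tDCiHWLWJ".

tDCiHWLWJ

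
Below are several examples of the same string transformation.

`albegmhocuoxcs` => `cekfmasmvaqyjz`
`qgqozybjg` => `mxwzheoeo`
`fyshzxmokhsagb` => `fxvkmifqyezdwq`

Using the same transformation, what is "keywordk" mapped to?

In each case the input is transformed by: move the first 3 characters to the end (rotate left by 3), then shift every letter 2 places backward in the alphabet (wrapping around).
On "keywordk": the first step gives "wordkkey", and the second then gives "umpbiicw".

umpbiicw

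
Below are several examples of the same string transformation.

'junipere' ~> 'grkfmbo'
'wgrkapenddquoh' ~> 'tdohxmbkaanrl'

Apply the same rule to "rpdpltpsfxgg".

The rule is to shift every letter 3 places backward in the alphabet (wrapping around), then delete the last character.
Working it through for "rpdpltpsfxgg": intermediate "omamiqmpcudd", final "omamiqmpcud".

omamiqmpcud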